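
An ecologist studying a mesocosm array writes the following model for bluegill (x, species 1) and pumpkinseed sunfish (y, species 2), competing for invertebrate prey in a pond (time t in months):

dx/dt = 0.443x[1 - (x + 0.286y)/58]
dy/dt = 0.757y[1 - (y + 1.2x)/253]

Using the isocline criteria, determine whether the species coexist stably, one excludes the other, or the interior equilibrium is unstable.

Compare the nullcline intercepts: K1/α12 = 58/0.286 = 203 < K2 = 253; K2/α21 = 253/1.2 = 211 > K1 = 58.
Since the inequalities point opposite ways, species 2 can invade but species 1 cannot.

species 2 excludes species 1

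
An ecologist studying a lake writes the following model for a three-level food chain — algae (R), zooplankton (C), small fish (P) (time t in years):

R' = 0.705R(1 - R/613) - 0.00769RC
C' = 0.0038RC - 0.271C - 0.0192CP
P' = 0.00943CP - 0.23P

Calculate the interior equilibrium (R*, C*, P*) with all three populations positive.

R* ≈ 450, C* ≈ 24.4, P* ≈ 74.9

From dP/dt = 0: 0.00943C* = 0.23, so C* = 24.4.
From dR/dt = 0: 0.705(1 - R*/613) = 0.00769·24.4, giving R* = 613·(1 - 0.266) = 450.
From dC/dt = 0: 0.0038·450 - 0.271 = 0.0192P*, so P* = 1.44/0.0192 = 74.9.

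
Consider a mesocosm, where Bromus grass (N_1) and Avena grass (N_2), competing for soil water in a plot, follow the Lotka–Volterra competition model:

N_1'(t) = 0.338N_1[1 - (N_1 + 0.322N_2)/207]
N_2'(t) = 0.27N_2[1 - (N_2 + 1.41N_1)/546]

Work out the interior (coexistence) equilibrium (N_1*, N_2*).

N_1* ≈ 57.1, N_2* ≈ 465

Setting both brackets to zero gives the nullclines N_1 + 0.322N_2 = 207 and 1.41N_1 + N_2 = 546.
Substituting N_2 = 546 - 1.41N_1 into the first: N_1(1 - 0.322·1.41) = 207 - 0.322·546.
So N_1* = 31.2/0.546 = 57.1, and then N_2* = 546 - 1.41·57.1 = 465.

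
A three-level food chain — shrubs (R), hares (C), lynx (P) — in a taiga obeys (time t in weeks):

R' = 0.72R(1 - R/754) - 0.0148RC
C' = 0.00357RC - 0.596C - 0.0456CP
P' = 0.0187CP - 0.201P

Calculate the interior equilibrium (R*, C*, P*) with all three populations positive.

R* ≈ 587, C* ≈ 10.7, P* ≈ 32.9

From dP/dt = 0: 0.0187C* = 0.201, so C* = 10.7.
From dR/dt = 0: 0.72(1 - R*/754) = 0.0148·10.7, giving R* = 754·(1 - 0.221) = 587.
From dC/dt = 0: 0.00357·587 - 0.596 = 0.0456P*, so P* = 1.5/0.0456 = 32.9.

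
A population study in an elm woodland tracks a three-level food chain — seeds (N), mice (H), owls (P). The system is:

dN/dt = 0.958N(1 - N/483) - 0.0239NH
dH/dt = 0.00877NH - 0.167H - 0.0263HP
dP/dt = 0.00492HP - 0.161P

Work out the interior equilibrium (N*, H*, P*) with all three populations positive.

From dP/dt = 0: 0.00492H* = 0.161, so H* = 32.7.
From dN/dt = 0: 0.958(1 - N*/483) = 0.0239·32.7, giving N* = 483·(1 - 0.816) = 88.7.
From dH/dt = 0: 0.00877·88.7 - 0.167 = 0.0263P*, so P* = 0.611/0.0263 = 23.2.

N* ≈ 88.7, H* ≈ 32.7, P* ≈ 23.2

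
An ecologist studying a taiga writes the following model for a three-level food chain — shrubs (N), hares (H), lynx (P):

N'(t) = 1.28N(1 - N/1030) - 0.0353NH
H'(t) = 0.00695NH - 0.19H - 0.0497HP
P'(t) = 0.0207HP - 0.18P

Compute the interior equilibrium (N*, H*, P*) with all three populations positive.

N* ≈ 783, H* ≈ 8.7, P* ≈ 106

From dP/dt = 0: 0.0207H* = 0.18, so H* = 8.7.
From dN/dt = 0: 1.28(1 - N*/1030) = 0.0353·8.7, giving N* = 1030·(1 - 0.24) = 783.
From dH/dt = 0: 0.00695·783 - 0.19 = 0.0497P*, so P* = 5.25/0.0497 = 106.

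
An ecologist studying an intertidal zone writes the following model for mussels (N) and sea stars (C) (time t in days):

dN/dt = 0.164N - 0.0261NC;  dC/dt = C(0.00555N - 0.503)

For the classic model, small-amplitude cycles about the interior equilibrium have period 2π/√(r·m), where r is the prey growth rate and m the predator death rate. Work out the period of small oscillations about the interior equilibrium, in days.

T ≈ 21.9 days

Here r = 0.164 and m = 0.503, so r·m = 0.0825.
ω = √0.0825 = 0.287 per day, hence T = 2π/ω ≈ 21.9 days.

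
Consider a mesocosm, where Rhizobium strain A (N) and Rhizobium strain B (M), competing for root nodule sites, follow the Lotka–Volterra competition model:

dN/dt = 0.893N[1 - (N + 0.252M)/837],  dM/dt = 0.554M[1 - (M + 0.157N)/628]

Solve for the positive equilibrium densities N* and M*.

N* ≈ 707, M* ≈ 517

Setting both brackets to zero gives the nullclines N + 0.252M = 837 and 0.157N + M = 628.
Substituting M = 628 - 0.157N into the first: N(1 - 0.252·0.157) = 837 - 0.252·628.
So N* = 679/0.96 = 707, and then M* = 628 - 0.157·707 = 517.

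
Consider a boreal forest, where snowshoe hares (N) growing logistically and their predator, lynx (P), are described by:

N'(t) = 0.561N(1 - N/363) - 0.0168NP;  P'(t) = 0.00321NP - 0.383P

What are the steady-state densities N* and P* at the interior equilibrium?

N* ≈ 119, P* ≈ 22.4

From dP/dt = 0 with P > 0: 0.00321N* = 0.383, so N* = 119.
Substitute into dN/dt = 0: 0.561(1 - 119/363) = 0.0168P*.
The bracket is 0.671, giving P* = 0.377/0.0168 = 22.4.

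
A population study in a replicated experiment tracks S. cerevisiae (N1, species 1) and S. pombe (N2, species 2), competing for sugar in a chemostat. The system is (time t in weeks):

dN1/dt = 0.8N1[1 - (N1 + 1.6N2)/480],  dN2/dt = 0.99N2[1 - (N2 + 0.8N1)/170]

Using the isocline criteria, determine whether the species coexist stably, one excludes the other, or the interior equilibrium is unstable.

species 1 excludes species 2

Compare the nullcline intercepts: K1/α12 = 480/1.6 = 300 > K2 = 170; K2/α21 = 170/0.8 = 212 < K1 = 480.
Since the inequalities point opposite ways, species 1 can invade but species 2 cannot.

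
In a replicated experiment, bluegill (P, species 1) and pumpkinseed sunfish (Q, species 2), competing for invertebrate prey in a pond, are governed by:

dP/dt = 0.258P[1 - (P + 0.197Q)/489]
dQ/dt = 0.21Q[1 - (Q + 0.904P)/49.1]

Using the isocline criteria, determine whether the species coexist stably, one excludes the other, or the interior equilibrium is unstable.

species 1 excludes species 2

Compare the nullcline intercepts: K1/α12 = 489/0.197 = 2480 > K2 = 49.1; K2/α21 = 49.1/0.904 = 54.3 < K1 = 489.
Since the inequalities point opposite ways, species 1 can invade but species 2 cannot.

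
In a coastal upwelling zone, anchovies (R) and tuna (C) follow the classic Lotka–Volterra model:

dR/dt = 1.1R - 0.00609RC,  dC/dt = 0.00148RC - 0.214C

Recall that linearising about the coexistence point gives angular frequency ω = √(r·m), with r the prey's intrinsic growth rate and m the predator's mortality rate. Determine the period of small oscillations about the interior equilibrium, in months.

T ≈ 13 months

Here r = 1.1 and m = 0.214, so r·m = 0.235.
ω = √0.235 = 0.485 per month, hence T = 2π/ω ≈ 13 months.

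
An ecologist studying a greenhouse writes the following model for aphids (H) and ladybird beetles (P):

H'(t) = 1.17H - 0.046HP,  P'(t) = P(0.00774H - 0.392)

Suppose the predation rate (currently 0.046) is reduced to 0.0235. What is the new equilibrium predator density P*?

At the interior fixed point, setting dH/dt = 0 with H > 0 fixes P* = (prey growth rate)/(HP coefficient) — independent of the other coefficients.
With the change, P* = 1.17/0.0235 = 49.8; it rises from 25.4.

P* ≈ 49.8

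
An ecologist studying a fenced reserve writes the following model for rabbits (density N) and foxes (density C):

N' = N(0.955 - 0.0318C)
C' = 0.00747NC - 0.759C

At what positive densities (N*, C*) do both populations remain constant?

Set dC/dt = 0 with C > 0: 0.00747N - 0.759 = 0, so N* = 0.759/0.00747 = 102.
Set dN/dt = 0 with N > 0: 0.955 - 0.0318C = 0, so C* = 0.955/0.0318 = 30.

N* ≈ 102, C* ≈ 30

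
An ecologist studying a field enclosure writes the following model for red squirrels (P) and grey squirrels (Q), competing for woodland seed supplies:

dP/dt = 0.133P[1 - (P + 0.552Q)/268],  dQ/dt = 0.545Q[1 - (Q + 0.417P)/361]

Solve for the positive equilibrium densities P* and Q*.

Setting both brackets to zero gives the nullclines P + 0.552Q = 268 and 0.417P + Q = 361.
Substituting Q = 361 - 0.417P into the first: P(1 - 0.552·0.417) = 268 - 0.552·361.
So P* = 68.7/0.77 = 89.3, and then Q* = 361 - 0.417·89.3 = 324.

P* ≈ 89.3, Q* ≈ 324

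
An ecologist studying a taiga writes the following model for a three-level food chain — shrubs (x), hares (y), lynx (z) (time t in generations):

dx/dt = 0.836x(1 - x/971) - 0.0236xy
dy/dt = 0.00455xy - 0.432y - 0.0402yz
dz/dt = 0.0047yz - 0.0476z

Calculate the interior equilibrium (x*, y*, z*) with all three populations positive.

From dz/dt = 0: 0.0047y* = 0.0476, so y* = 10.1.
From dx/dt = 0: 0.836(1 - x*/971) = 0.0236·10.1, giving x* = 971·(1 - 0.286) = 693.
From dy/dt = 0: 0.00455·693 - 0.432 = 0.0402z*, so z* = 2.72/0.0402 = 67.7.

x* ≈ 693, y* ≈ 10.1, z* ≈ 67.7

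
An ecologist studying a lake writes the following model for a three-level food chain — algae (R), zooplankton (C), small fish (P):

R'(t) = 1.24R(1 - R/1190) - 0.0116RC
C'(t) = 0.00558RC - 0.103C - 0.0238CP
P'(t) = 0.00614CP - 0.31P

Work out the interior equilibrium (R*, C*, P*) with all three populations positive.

From dP/dt = 0: 0.00614C* = 0.31, so C* = 50.5.
From dR/dt = 0: 1.24(1 - R*/1190) = 0.0116·50.5, giving R* = 1190·(1 - 0.472) = 628.
From dC/dt = 0: 0.00558·628 - 0.103 = 0.0238P*, so P* = 3.4/0.0238 = 143.

R* ≈ 628, C* ≈ 50.5, P* ≈ 143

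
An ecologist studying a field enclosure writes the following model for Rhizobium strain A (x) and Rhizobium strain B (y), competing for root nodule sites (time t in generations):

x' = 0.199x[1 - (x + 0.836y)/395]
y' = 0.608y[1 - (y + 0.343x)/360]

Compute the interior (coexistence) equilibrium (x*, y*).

x* ≈ 132, y* ≈ 315

Setting both brackets to zero gives the nullclines x + 0.836y = 395 and 0.343x + y = 360.
Substituting y = 360 - 0.343x into the first: x(1 - 0.836·0.343) = 395 - 0.836·360.
So x* = 94/0.713 = 132, and then y* = 360 - 0.343·132 = 315.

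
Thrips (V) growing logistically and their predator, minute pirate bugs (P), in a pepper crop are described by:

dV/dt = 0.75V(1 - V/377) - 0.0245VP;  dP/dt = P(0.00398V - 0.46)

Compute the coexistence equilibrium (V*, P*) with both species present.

V* ≈ 116, P* ≈ 21.2

From dP/dt = 0 with P > 0: 0.00398V* = 0.46, so V* = 116.
Substitute into dV/dt = 0: 0.75(1 - 116/377) = 0.0245P*.
The bracket is 0.693, giving P* = 0.52/0.0245 = 21.2.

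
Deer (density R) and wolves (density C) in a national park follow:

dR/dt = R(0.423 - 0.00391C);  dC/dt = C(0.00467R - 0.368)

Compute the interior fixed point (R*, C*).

R* ≈ 78.8, C* ≈ 108

Set dC/dt = 0 with C > 0: 0.00467R - 0.368 = 0, so R* = 0.368/0.00467 = 78.8.
Set dR/dt = 0 with R > 0: 0.423 - 0.00391C = 0, so C* = 0.423/0.00391 = 108.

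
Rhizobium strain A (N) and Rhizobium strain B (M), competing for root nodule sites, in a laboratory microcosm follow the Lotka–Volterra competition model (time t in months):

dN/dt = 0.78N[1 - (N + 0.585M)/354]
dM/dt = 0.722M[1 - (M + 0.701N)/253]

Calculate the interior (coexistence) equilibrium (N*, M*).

N* ≈ 349, M* ≈ 8.21

Setting both brackets to zero gives the nullclines N + 0.585M = 354 and 0.701N + M = 253.
Substituting M = 253 - 0.701N into the first: N(1 - 0.585·0.701) = 354 - 0.585·253.
So N* = 206/0.59 = 349, and then M* = 253 - 0.701·349 = 8.21.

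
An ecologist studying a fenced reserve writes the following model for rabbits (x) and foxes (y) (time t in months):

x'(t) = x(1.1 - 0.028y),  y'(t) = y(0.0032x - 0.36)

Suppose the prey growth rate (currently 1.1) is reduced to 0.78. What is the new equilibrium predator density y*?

At the interior fixed point, setting dx/dt = 0 with x > 0 fixes y* = (prey growth rate)/(xy coefficient) — independent of the other coefficients.
With the change, y* = 0.78/0.028 = 27.9; it falls from 39.3.

y* ≈ 27.9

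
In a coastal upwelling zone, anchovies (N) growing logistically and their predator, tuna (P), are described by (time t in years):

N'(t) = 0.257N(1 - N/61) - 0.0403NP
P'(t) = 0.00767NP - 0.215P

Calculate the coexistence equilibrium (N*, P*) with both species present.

From dP/dt = 0 with P > 0: 0.00767N* = 0.215, so N* = 28.
Substitute into dN/dt = 0: 0.257(1 - 28/61) = 0.0403P*.
The bracket is 0.54, giving P* = 0.139/0.0403 = 3.45.

N* ≈ 28, P* ≈ 3.45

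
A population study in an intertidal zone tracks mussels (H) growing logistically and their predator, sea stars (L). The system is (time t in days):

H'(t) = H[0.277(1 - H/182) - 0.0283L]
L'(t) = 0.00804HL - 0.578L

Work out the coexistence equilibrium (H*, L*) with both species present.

H* ≈ 71.9, L* ≈ 5.92

From dL/dt = 0 with L > 0: 0.00804H* = 0.578, so H* = 71.9.
Substitute into dH/dt = 0: 0.277(1 - 71.9/182) = 0.0283L*.
The bracket is 0.605, giving L* = 0.168/0.0283 = 5.92.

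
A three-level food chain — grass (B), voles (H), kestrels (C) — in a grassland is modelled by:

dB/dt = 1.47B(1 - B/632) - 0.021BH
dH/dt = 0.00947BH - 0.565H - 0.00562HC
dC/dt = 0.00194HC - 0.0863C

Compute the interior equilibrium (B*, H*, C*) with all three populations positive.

From dC/dt = 0: 0.00194H* = 0.0863, so H* = 44.5.
From dB/dt = 0: 1.47(1 - B*/632) = 0.021·44.5, giving B* = 632·(1 - 0.635) = 230.
From dH/dt = 0: 0.00947·230 - 0.565 = 0.00562C*, so C* = 1.62/0.00562 = 288.

B* ≈ 230, H* ≈ 44.5, C* ≈ 288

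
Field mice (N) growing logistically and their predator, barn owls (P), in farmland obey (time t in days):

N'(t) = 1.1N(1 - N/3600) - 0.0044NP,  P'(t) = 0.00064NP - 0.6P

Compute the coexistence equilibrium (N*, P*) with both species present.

From dP/dt = 0 with P > 0: 0.00064N* = 0.6, so N* = 937.
Substitute into dN/dt = 0: 1.1(1 - 937/3600) = 0.0044P*.
The bracket is 0.74, giving P* = 0.814/0.0044 = 185.

N* ≈ 937, P* ≈ 185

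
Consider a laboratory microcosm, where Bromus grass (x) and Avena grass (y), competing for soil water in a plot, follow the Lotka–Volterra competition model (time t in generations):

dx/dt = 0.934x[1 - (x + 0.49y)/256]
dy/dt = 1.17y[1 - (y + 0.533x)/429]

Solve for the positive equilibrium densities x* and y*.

Setting both brackets to zero gives the nullclines x + 0.49y = 256 and 0.533x + y = 429.
Substituting y = 429 - 0.533x into the first: x(1 - 0.49·0.533) = 256 - 0.49·429.
So x* = 45.8/0.739 = 62, and then y* = 429 - 0.533·62 = 396.

x* ≈ 62, y* ≈ 396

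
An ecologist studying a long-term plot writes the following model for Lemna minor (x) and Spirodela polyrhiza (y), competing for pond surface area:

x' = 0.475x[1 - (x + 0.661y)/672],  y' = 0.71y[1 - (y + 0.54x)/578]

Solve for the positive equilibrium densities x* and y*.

Setting both brackets to zero gives the nullclines x + 0.661y = 672 and 0.54x + y = 578.
Substituting y = 578 - 0.54x into the first: x(1 - 0.661·0.54) = 672 - 0.661·578.
So x* = 290/0.643 = 451, and then y* = 578 - 0.54·451 = 335.

x* ≈ 451, y* ≈ 335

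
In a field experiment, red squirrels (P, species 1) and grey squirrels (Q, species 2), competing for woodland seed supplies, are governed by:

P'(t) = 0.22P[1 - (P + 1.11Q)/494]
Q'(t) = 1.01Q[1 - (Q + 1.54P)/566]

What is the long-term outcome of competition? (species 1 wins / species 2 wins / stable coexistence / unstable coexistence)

unstable coexistence (outcome depends on initial conditions)

Compare the nullcline intercepts: K1/α12 = 494/1.11 = 445 < K2 = 566; K2/α21 = 566/1.54 = 368 < K1 = 494.
Since both are reversed, neither can invade when rare; the interior point is a saddle.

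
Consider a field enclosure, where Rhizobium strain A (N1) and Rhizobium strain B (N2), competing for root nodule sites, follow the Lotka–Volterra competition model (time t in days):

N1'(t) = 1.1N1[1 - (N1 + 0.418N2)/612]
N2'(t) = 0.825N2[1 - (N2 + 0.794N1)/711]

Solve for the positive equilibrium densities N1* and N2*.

Setting both brackets to zero gives the nullclines N1 + 0.418N2 = 612 and 0.794N1 + N2 = 711.
Substituting N2 = 711 - 0.794N1 into the first: N1(1 - 0.418·0.794) = 612 - 0.418·711.
So N1* = 315/0.668 = 471, and then N2* = 711 - 0.794·471 = 337.

N1* ≈ 471, N2* ≈ 337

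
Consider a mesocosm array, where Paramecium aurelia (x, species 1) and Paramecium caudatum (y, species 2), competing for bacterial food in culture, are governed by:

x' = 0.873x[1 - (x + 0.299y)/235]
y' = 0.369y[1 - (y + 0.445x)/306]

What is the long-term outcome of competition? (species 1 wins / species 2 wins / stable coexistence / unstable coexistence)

stable coexistence

Compare the nullcline intercepts: K1/α12 = 235/0.299 = 786 > K2 = 306; K2/α21 = 306/0.445 = 688 > K1 = 235.
Since both inequalities hold, each species can invade when rare, so the interior equilibrium is stable.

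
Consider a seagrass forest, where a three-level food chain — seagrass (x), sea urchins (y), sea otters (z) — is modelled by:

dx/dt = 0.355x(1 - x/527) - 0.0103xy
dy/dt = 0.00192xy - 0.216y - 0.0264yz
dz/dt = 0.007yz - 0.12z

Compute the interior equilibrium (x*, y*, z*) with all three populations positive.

From dz/dt = 0: 0.007y* = 0.12, so y* = 17.1.
From dx/dt = 0: 0.355(1 - x*/527) = 0.0103·17.1, giving x* = 527·(1 - 0.497) = 265.
From dy/dt = 0: 0.00192·265 - 0.216 = 0.0264z*, so z* = 0.293/0.0264 = 11.1.

x* ≈ 265, y* ≈ 17.1, z* ≈ 11.1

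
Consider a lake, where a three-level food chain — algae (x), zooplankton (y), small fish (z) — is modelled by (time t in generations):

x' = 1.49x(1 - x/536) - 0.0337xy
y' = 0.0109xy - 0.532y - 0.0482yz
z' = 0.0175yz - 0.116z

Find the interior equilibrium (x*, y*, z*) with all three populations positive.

From dz/dt = 0: 0.0175y* = 0.116, so y* = 6.63.
From dx/dt = 0: 1.49(1 - x*/536) = 0.0337·6.63, giving x* = 536·(1 - 0.15) = 456.
From dy/dt = 0: 0.0109·456 - 0.532 = 0.0482z*, so z* = 4.43/0.0482 = 92.

x* ≈ 456, y* ≈ 6.63, z* ≈ 92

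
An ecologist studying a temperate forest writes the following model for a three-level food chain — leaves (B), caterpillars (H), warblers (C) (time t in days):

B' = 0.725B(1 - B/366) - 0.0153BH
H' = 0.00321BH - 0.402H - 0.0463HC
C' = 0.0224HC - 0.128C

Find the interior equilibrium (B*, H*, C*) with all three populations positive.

From dC/dt = 0: 0.0224H* = 0.128, so H* = 5.71.
From dB/dt = 0: 0.725(1 - B*/366) = 0.0153·5.71, giving B* = 366·(1 - 0.121) = 322.
From dH/dt = 0: 0.00321·322 - 0.402 = 0.0463C*, so C* = 0.631/0.0463 = 13.6.

B* ≈ 322, H* ≈ 5.71, C* ≈ 13.6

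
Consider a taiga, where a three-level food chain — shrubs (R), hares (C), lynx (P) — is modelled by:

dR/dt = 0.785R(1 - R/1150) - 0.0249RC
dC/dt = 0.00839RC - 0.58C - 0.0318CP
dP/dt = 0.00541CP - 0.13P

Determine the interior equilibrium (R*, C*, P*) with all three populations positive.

R* ≈ 273, C* ≈ 24, P* ≈ 53.9

From dP/dt = 0: 0.00541C* = 0.13, so C* = 24.
From dR/dt = 0: 0.785(1 - R*/1150) = 0.0249·24, giving R* = 1150·(1 - 0.762) = 273.
From dC/dt = 0: 0.00839·273 - 0.58 = 0.0318P*, so P* = 1.71/0.0318 = 53.9.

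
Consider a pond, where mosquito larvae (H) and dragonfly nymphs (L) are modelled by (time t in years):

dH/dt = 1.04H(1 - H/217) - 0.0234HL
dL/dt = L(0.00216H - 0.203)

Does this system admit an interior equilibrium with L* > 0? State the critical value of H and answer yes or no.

Threshold H = 94; K > 94, so yes, the predator persists.

The predator equation gives dL/dt > 0 only when H > 0.203/0.00216 = 94.
Without the predator, H → K = 217. Since 217 > 94, the predator can invade and persist.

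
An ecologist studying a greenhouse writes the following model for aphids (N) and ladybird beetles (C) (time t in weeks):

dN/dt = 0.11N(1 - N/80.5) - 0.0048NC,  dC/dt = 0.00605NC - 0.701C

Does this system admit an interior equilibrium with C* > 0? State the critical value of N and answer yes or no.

Threshold N = 116; K < 116, so no, the predator goes extinct.

The predator equation gives dC/dt > 0 only when N > 0.701/0.00605 = 116.
Without the predator, N → K = 80.5. Since 80.5 < 116, the predator cannot invade.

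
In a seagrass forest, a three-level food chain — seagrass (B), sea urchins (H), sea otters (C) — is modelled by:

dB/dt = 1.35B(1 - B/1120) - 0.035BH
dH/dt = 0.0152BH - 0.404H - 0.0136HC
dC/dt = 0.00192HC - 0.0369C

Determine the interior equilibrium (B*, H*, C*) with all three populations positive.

B* ≈ 562, H* ≈ 19.2, C* ≈ 598

From dC/dt = 0: 0.00192H* = 0.0369, so H* = 19.2.
From dB/dt = 0: 1.35(1 - B*/1120) = 0.035·19.2, giving B* = 1120·(1 - 0.498) = 562.
From dH/dt = 0: 0.0152·562 - 0.404 = 0.0136C*, so C* = 8.14/0.0136 = 598.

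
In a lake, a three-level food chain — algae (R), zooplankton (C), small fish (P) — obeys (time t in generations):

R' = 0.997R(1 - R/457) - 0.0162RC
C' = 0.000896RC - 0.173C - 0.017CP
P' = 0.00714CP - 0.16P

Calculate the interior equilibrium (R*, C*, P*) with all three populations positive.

From dP/dt = 0: 0.00714C* = 0.16, so C* = 22.4.
From dR/dt = 0: 0.997(1 - R*/457) = 0.0162·22.4, giving R* = 457·(1 - 0.364) = 291.
From dC/dt = 0: 0.000896·291 - 0.173 = 0.017P*, so P* = 0.0874/0.017 = 5.14.

R* ≈ 291, C* ≈ 22.4, P* ≈ 5.14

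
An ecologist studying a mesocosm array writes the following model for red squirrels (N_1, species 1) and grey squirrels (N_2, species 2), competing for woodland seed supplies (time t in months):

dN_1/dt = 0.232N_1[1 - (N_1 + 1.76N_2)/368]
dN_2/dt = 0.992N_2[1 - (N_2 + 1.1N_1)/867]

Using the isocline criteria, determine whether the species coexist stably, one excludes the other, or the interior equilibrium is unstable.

species 2 excludes species 1

Compare the nullcline intercepts: K1/α12 = 368/1.76 = 209 < K2 = 867; K2/α21 = 867/1.1 = 788 > K1 = 368.
Since the inequalities point opposite ways, species 2 can invade but species 1 cannot.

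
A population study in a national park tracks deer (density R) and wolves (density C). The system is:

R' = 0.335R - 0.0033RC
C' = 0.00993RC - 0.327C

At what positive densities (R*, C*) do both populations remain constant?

R* ≈ 32.9, C* ≈ 102

Set dC/dt = 0 with C > 0: 0.00993R - 0.327 = 0, so R* = 0.327/0.00993 = 32.9.
Set dR/dt = 0 with R > 0: 0.335 - 0.0033C = 0, so C* = 0.335/0.0033 = 102.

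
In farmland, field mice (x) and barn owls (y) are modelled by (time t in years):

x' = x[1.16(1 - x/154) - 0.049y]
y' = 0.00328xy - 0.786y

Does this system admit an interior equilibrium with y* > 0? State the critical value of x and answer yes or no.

Threshold x = 240; K < 240, so no, the predator goes extinct.

The predator equation gives dy/dt > 0 only when x > 0.786/0.00328 = 240.
Without the predator, x → K = 154. Since 154 < 240, the predator cannot invade.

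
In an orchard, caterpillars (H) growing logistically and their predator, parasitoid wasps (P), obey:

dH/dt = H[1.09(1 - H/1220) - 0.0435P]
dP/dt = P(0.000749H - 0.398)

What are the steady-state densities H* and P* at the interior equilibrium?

H* ≈ 531, P* ≈ 14.1

From dP/dt = 0 with P > 0: 0.000749H* = 0.398, so H* = 531.
Substitute into dH/dt = 0: 1.09(1 - 531/1220) = 0.0435P*.
The bracket is 0.564, giving P* = 0.615/0.0435 = 14.1.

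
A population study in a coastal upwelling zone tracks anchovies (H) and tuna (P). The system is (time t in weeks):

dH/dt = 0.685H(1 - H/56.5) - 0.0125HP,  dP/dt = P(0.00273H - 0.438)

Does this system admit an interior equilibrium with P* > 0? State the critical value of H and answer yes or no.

The predator equation gives dP/dt > 0 only when H > 0.438/0.00273 = 160.
Without the predator, H → K = 56.5. Since 56.5 < 160, the predator cannot invade.

Threshold H = 160; K < 160, so no, the predator goes extinct.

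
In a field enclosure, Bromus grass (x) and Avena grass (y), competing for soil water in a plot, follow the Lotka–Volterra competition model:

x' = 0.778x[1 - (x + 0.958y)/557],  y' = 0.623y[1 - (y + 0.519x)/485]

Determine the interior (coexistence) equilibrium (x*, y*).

Setting both brackets to zero gives the nullclines x + 0.958y = 557 and 0.519x + y = 485.
Substituting y = 485 - 0.519x into the first: x(1 - 0.958·0.519) = 557 - 0.958·485.
So x* = 92.4/0.503 = 184, and then y* = 485 - 0.519·184 = 390.

x* ≈ 184, y* ≈ 390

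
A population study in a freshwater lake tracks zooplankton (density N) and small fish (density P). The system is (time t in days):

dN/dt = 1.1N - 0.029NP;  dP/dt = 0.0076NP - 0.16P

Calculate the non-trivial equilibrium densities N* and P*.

Set dP/dt = 0 with P > 0: 0.0076N - 0.16 = 0, so N* = 0.16/0.0076 = 21.1.
Set dN/dt = 0 with N > 0: 1.1 - 0.029P = 0, so P* = 1.1/0.029 = 37.9.

N* ≈ 21.1, P* ≈ 37.9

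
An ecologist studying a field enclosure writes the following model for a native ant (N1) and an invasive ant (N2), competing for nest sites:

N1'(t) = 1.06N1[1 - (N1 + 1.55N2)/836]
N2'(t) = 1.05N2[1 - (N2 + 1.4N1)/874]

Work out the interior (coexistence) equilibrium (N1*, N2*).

Setting both brackets to zero gives the nullclines N1 + 1.55N2 = 836 and 1.4N1 + N2 = 874.
Substituting N2 = 874 - 1.4N1 into the first: N1(1 - 1.55·1.4) = 836 - 1.55·874.
So N1* = -519/-1.17 = 443, and then N2* = 874 - 1.4·443 = 253.

N1* ≈ 443, N2* ≈ 253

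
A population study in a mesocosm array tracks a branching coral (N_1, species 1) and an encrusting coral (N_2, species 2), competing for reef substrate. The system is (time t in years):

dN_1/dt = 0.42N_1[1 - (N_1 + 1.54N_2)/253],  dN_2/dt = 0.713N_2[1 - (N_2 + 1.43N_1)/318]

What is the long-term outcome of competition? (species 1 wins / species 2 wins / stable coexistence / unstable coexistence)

Compare the nullcline intercepts: K1/α12 = 253/1.54 = 164 < K2 = 318; K2/α21 = 318/1.43 = 222 < K1 = 253.
Since both are reversed, neither can invade when rare; the interior point is a saddle.

unstable coexistence (outcome depends on initial conditions)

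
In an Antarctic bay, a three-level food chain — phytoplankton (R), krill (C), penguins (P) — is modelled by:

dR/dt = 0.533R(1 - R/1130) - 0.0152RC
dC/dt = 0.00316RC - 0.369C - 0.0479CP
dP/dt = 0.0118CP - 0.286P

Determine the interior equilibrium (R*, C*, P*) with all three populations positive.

From dP/dt = 0: 0.0118C* = 0.286, so C* = 24.2.
From dR/dt = 0: 0.533(1 - R*/1130) = 0.0152·24.2, giving R* = 1130·(1 - 0.691) = 349.
From dC/dt = 0: 0.00316·349 - 0.369 = 0.0479P*, so P* = 0.734/0.0479 = 15.3.

R* ≈ 349, C* ≈ 24.2, P* ≈ 15.3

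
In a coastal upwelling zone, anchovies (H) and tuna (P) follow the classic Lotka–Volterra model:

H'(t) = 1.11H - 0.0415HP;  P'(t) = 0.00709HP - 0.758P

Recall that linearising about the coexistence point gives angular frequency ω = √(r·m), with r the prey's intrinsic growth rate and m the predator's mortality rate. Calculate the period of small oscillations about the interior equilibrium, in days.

Here r = 1.11 and m = 0.758, so r·m = 0.841.
ω = √0.841 = 0.917 per day, hence T = 2π/ω ≈ 6.85 days.

T ≈ 6.85 days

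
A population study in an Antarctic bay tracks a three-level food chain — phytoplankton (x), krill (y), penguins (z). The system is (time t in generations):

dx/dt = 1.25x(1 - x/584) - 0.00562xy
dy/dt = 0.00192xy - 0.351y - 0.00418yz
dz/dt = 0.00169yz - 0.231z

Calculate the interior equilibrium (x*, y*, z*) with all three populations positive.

x* ≈ 225, y* ≈ 137, z* ≈ 19.4

From dz/dt = 0: 0.00169y* = 0.231, so y* = 137.
From dx/dt = 0: 1.25(1 - x*/584) = 0.00562·137, giving x* = 584·(1 - 0.615) = 225.
From dy/dt = 0: 0.00192·225 - 0.351 = 0.00418z*, so z* = 0.0812/0.00418 = 19.4.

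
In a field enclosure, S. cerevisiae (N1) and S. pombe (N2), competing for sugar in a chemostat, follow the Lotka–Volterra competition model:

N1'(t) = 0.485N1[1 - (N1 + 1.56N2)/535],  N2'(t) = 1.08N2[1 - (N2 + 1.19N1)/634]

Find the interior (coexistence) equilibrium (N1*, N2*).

N1* ≈ 530, N2* ≈ 3.09

Setting both brackets to zero gives the nullclines N1 + 1.56N2 = 535 and 1.19N1 + N2 = 634.
Substituting N2 = 634 - 1.19N1 into the first: N1(1 - 1.56·1.19) = 535 - 1.56·634.
So N1* = -454/-0.856 = 530, and then N2* = 634 - 1.19·530 = 3.09.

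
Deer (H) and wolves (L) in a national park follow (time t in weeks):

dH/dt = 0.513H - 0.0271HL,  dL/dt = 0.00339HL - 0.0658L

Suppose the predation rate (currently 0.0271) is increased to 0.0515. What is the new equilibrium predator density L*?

At the interior fixed point, setting dH/dt = 0 with H > 0 fixes L* = (prey growth rate)/(HL coefficient) — independent of the other coefficients.
With the change, L* = 0.513/0.0515 = 9.96; it falls from 18.9.

L* ≈ 9.96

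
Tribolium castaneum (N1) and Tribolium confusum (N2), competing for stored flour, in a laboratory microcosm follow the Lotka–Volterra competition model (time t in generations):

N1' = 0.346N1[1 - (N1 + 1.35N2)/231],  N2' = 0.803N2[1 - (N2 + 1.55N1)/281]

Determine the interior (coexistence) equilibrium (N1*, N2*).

N1* ≈ 136, N2* ≈ 70.5

Setting both brackets to zero gives the nullclines N1 + 1.35N2 = 231 and 1.55N1 + N2 = 281.
Substituting N2 = 281 - 1.55N1 into the first: N1(1 - 1.35·1.55) = 231 - 1.35·281.
So N1* = -148/-1.09 = 136, and then N2* = 281 - 1.55·136 = 70.5.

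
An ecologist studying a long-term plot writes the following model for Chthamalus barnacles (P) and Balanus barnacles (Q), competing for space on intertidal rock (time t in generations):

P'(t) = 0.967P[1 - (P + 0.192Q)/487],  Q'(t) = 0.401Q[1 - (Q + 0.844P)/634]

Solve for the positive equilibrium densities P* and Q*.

P* ≈ 436, Q* ≈ 266

Setting both brackets to zero gives the nullclines P + 0.192Q = 487 and 0.844P + Q = 634.
Substituting Q = 634 - 0.844P into the first: P(1 - 0.192·0.844) = 487 - 0.192·634.
So P* = 365/0.838 = 436, and then Q* = 634 - 0.844·436 = 266.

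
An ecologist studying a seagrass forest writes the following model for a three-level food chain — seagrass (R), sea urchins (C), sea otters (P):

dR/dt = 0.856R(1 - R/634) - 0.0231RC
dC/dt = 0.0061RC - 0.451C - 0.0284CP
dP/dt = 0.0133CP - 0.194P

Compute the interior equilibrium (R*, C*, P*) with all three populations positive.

R* ≈ 384, C* ≈ 14.6, P* ≈ 66.7

From dP/dt = 0: 0.0133C* = 0.194, so C* = 14.6.
From dR/dt = 0: 0.856(1 - R*/634) = 0.0231·14.6, giving R* = 634·(1 - 0.394) = 384.
From dC/dt = 0: 0.0061·384 - 0.451 = 0.0284P*, so P* = 1.89/0.0284 = 66.7.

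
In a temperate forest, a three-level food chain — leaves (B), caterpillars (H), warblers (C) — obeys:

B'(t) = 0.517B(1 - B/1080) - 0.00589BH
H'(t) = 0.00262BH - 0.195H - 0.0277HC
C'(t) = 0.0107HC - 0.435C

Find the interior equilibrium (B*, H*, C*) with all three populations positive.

From dC/dt = 0: 0.0107H* = 0.435, so H* = 40.7.
From dB/dt = 0: 0.517(1 - B*/1080) = 0.00589·40.7, giving B* = 1080·(1 - 0.463) = 580.
From dH/dt = 0: 0.00262·580 - 0.195 = 0.0277C*, so C* = 1.32/0.0277 = 47.8.

B* ≈ 580, H* ≈ 40.7, C* ≈ 47.8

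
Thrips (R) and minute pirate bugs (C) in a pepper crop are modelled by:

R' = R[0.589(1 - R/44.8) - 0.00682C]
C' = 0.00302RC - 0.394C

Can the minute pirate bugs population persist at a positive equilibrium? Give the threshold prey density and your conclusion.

Threshold R = 130; K < 130, so no, the predator goes extinct.

The predator equation gives dC/dt > 0 only when R > 0.394/0.00302 = 130.
Without the predator, R → K = 44.8. Since 44.8 < 130, the predator cannot invade.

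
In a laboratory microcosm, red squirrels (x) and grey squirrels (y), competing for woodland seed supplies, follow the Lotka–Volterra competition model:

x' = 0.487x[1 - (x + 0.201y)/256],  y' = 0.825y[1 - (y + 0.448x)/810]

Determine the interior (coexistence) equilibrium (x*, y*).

Setting both brackets to zero gives the nullclines x + 0.201y = 256 and 0.448x + y = 810.
Substituting y = 810 - 0.448x into the first: x(1 - 0.201·0.448) = 256 - 0.201·810.
So x* = 93.2/0.91 = 102, and then y* = 810 - 0.448·102 = 764.

x* ≈ 102, y* ≈ 764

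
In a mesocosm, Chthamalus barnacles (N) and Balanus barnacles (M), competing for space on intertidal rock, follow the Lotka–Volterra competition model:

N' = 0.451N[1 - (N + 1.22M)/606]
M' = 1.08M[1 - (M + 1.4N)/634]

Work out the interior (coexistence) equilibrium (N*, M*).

N* ≈ 237, M* ≈ 303

Setting both brackets to zero gives the nullclines N + 1.22M = 606 and 1.4N + M = 634.
Substituting M = 634 - 1.4N into the first: N(1 - 1.22·1.4) = 606 - 1.22·634.
So N* = -167/-0.708 = 237, and then M* = 634 - 1.4·237 = 303.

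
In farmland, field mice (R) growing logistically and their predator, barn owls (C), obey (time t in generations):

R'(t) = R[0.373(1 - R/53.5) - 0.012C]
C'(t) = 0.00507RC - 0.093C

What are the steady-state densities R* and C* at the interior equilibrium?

R* ≈ 18.3, C* ≈ 20.4

From dC/dt = 0 with C > 0: 0.00507R* = 0.093, so R* = 18.3.
Substitute into dR/dt = 0: 0.373(1 - 18.3/53.5) = 0.012C*.
The bracket is 0.657, giving C* = 0.245/0.012 = 20.4.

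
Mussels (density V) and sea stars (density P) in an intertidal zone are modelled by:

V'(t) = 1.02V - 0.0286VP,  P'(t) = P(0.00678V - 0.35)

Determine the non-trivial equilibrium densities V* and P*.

Set dP/dt = 0 with P > 0: 0.00678V - 0.35 = 0, so V* = 0.35/0.00678 = 51.6.
Set dV/dt = 0 with V > 0: 1.02 - 0.0286P = 0, so P* = 1.02/0.0286 = 35.7.

V* ≈ 51.6, P* ≈ 35.7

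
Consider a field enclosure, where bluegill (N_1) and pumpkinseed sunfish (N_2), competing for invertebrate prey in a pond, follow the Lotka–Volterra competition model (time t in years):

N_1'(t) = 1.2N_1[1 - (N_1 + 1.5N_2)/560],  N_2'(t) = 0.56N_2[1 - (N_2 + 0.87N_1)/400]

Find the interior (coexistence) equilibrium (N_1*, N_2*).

N_1* ≈ 131, N_2* ≈ 286

Setting both brackets to zero gives the nullclines N_1 + 1.5N_2 = 560 and 0.87N_1 + N_2 = 400.
Substituting N_2 = 400 - 0.87N_1 into the first: N_1(1 - 1.5·0.87) = 560 - 1.5·400.
So N_1* = -40/-0.305 = 131, and then N_2* = 400 - 0.87·131 = 286.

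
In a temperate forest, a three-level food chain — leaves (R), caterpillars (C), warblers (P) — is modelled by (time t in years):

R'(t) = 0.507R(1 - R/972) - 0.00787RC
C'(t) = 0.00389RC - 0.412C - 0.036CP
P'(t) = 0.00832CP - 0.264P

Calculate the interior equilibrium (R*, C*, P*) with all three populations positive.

From dP/dt = 0: 0.00832C* = 0.264, so C* = 31.7.
From dR/dt = 0: 0.507(1 - R*/972) = 0.00787·31.7, giving R* = 972·(1 - 0.493) = 493.
From dC/dt = 0: 0.00389·493 - 0.412 = 0.036P*, so P* = 1.51/0.036 = 41.9.

R* ≈ 493, C* ≈ 31.7, P* ≈ 41.9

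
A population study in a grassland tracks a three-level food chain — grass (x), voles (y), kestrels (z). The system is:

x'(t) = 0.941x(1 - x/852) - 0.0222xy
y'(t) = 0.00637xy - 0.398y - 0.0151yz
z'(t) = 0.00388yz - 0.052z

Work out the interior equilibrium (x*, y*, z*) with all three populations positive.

From dz/dt = 0: 0.00388y* = 0.052, so y* = 13.4.
From dx/dt = 0: 0.941(1 - x*/852) = 0.0222·13.4, giving x* = 852·(1 - 0.316) = 583.
From dy/dt = 0: 0.00637·583 - 0.398 = 0.0151z*, so z* = 3.31/0.0151 = 219.

x* ≈ 583, y* ≈ 13.4, z* ≈ 219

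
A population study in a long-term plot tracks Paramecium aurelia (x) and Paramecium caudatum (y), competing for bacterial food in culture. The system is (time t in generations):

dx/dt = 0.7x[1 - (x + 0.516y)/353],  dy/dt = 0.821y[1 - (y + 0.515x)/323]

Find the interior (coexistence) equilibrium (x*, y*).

Setting both brackets to zero gives the nullclines x + 0.516y = 353 and 0.515x + y = 323.
Substituting y = 323 - 0.515x into the first: x(1 - 0.516·0.515) = 353 - 0.516·323.
So x* = 186/0.734 = 254, and then y* = 323 - 0.515·254 = 192.

x* ≈ 254, y* ≈ 192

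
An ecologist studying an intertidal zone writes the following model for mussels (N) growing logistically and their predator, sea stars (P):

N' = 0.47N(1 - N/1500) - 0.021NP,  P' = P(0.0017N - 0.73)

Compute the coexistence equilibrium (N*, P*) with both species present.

From dP/dt = 0 with P > 0: 0.0017N* = 0.73, so N* = 429.
Substitute into dN/dt = 0: 0.47(1 - 429/1500) = 0.021P*.
The bracket is 0.714, giving P* = 0.335/0.021 = 16.

N* ≈ 429, P* ≈ 16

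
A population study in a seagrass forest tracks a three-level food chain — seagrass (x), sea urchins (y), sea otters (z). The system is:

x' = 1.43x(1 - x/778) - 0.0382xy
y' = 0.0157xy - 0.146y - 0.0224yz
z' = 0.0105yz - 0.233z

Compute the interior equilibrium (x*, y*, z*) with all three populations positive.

x* ≈ 317, y* ≈ 22.2, z* ≈ 216

From dz/dt = 0: 0.0105y* = 0.233, so y* = 22.2.
From dx/dt = 0: 1.43(1 - x*/778) = 0.0382·22.2, giving x* = 778·(1 - 0.593) = 317.
From dy/dt = 0: 0.0157·317 - 0.146 = 0.0224z*, so z* = 4.83/0.0224 = 216.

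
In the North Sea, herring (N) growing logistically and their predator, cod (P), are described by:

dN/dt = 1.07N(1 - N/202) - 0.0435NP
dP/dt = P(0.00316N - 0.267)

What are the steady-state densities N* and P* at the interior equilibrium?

N* ≈ 84.5, P* ≈ 14.3

From dP/dt = 0 with P > 0: 0.00316N* = 0.267, so N* = 84.5.
Substitute into dN/dt = 0: 1.07(1 - 84.5/202) = 0.0435P*.
The bracket is 0.582, giving P* = 0.622/0.0435 = 14.3.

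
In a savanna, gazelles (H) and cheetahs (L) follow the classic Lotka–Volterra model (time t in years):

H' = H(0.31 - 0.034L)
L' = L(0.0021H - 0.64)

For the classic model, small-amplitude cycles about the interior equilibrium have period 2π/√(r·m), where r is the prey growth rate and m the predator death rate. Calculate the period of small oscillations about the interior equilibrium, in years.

T ≈ 14.1 years

Here r = 0.31 and m = 0.64, so r·m = 0.198.
ω = √0.198 = 0.445 per year, hence T = 2π/ω ≈ 14.1 years.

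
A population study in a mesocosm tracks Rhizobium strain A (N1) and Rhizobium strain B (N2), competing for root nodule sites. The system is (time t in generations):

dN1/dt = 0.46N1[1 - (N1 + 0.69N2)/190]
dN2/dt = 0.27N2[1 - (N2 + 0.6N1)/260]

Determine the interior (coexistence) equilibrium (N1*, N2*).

Setting both brackets to zero gives the nullclines N1 + 0.69N2 = 190 and 0.6N1 + N2 = 260.
Substituting N2 = 260 - 0.6N1 into the first: N1(1 - 0.69·0.6) = 190 - 0.69·260.
So N1* = 10.6/0.586 = 18.1, and then N2* = 260 - 0.6·18.1 = 249.

N1* ≈ 18.1, N2* ≈ 249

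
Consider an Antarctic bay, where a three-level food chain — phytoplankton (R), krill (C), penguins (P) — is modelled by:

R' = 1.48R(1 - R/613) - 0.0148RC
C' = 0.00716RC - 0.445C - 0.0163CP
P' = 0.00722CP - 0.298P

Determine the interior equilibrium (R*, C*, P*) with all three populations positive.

From dP/dt = 0: 0.00722C* = 0.298, so C* = 41.3.
From dR/dt = 0: 1.48(1 - R*/613) = 0.0148·41.3, giving R* = 613·(1 - 0.413) = 360.
From dC/dt = 0: 0.00716·360 - 0.445 = 0.0163P*, so P* = 2.13/0.0163 = 131.

R* ≈ 360, C* ≈ 41.3, P* ≈ 131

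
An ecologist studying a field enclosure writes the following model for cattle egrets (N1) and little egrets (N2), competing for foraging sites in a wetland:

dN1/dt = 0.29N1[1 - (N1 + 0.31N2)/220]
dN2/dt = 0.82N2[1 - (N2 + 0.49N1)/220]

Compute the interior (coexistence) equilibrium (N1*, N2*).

Setting both brackets to zero gives the nullclines N1 + 0.31N2 = 220 and 0.49N1 + N2 = 220.
Substituting N2 = 220 - 0.49N1 into the first: N1(1 - 0.31·0.49) = 220 - 0.31·220.
So N1* = 152/0.848 = 179, and then N2* = 220 - 0.49·179 = 132.

N1* ≈ 179, N2* ≈ 132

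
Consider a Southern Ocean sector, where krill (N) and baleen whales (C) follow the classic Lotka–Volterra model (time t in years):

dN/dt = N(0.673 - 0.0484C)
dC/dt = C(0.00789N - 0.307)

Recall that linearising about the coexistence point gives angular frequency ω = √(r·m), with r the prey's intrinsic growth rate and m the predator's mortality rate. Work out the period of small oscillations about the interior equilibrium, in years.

Here r = 0.673 and m = 0.307, so r·m = 0.207.
ω = √0.207 = 0.455 per year, hence T = 2π/ω ≈ 13.8 years.

T ≈ 13.8 years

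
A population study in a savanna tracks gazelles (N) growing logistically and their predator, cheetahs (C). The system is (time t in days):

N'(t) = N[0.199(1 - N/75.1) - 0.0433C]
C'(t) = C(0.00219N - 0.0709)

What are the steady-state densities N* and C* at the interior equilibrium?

From dC/dt = 0 with C > 0: 0.00219N* = 0.0709, so N* = 32.4.
Substitute into dN/dt = 0: 0.199(1 - 32.4/75.1) = 0.0433C*.
The bracket is 0.569, giving C* = 0.113/0.0433 = 2.61.

N* ≈ 32.4, C* ≈ 2.61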